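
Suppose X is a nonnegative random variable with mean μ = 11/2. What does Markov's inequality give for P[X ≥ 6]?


μ = E[X] = 11/2, a = 6.
Markov: P[X ≥ 6] ≤ μ/a = (11/2)/6 = 11/12.
Numerically: ≈ 0.916667.
(Since a = 6 > μ = 5.500000, the bound 11/12 is < 1 and informative.)

P[X ≥ 6] ≤ 11/12 ≈ 0.916667.


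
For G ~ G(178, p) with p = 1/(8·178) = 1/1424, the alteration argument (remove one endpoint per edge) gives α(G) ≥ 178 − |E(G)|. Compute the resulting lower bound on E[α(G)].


E[|E(G)|] = C(178, 2)·p = 15753 · (1/1424) = 177/16.
E[α(G)] ≥ n − E[|E(G)|] = 178 − 177/16 = 2671/16.
Numerically: ≈ 166.9375.
(This is only a lower bound; the true E[α(G)] may be larger.)

E[α(G)] ≥ 2671/16 ≈ 166.9375.


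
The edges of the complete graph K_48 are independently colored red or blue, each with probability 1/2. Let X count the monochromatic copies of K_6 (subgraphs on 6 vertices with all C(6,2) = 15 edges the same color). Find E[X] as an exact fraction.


Let X = Σ_S X_S over the C(48, 6) = 12271512 subsets S of size 6, where X_S = 1 if the K_6 on S is monochromatic.
For a fixed S, the K_6 on S has C(6, 2) = 15 edges. P[all 15 edges red] = (1/2)^15, and likewise for blue, so P[monochromatic] = 2·(1/2)^15 = 2^{1 − 15} = 1/16384.
By linearity: E[X] = C(48, 6) · 2^{1 − 15} = 12271512 · 1/16384 = 1533939/2048.
Numerically: E[X] ≈ 748.993652.

E[X] = C(48,6)·2^(1−C(6,2)) = 1533939/2048 ≈ 748.993652.


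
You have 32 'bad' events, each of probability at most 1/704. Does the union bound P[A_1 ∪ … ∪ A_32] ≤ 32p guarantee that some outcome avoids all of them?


Union bound: P[∪_{i=1}^{32} A_i] ≤ Σ_i P[A_i] ≤ 32·p = 32·(1/704) = 1/22.
Numerically: 1/22 ≈ 0.04545.
Is 1/22 < 1? YES.
Since P[∪ A_i] ≤ 1/22 < 1, the complement has P[∩ A_i^c] ≥ 1 − 1/22 = 21/22 > 0, so some outcome avoids every A_i.

32·p = 1/22 ≈ 0.04545; existence CERTIFIED by the union bound.


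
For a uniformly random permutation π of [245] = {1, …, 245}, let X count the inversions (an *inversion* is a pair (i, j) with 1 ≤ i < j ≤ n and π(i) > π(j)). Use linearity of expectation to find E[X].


Write X = Σ X_I over the C(245, 2) = 29890 pairs i < j, with X_I the indicator of one inversion.
There are 29890 indicators.
For each fixed pair i < j, the values π(i) and π(j) are two distinct elements of {1, …, 245} in uniformly random order; by symmetry P[π(i) > π(j)] = 1/2.
By linearity: E[X] = 29890 · (1/2) = C(245, 2) · (1/2) = 29890/2 = 14945 ≈ 14945.00000.

E[X] = 14945 = 14945.00000.


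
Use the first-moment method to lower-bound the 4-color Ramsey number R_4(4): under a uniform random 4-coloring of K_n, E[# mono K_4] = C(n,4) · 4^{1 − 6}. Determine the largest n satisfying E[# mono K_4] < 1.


We need C(n, 4) · 4^{1 − 6} < 1, i.e. C(n, 4) < 4^{6 − 1} = 1024.
Check values of n near the boundary:
  n = 10: C(10, 4) = 210; 210 < 1024? YES
  n = 11: C(11, 4) = 330; 330 < 1024? YES
  n = 12: C(12, 4) = 495; 495 < 1024? YES
  n = 13: C(13, 4) = 715; 715 < 1024? YES
  n = 14: C(14, 4) = 1001; 1001 < 1024? YES
  n = 15: C(15, 4) = 1365; 1365 < 1024? NO
  n = 16: C(16, 4) = 1820; 1820 < 1024? NO
  n = 17: C(17, 4) = 2380; 2380 < 1024? NO
The largest n with C(n, 4) < 1024 is n = 14 (where E[X] = 1001/1024 ≈ 0.97754). Hence R_4(4) > 14, i.e. R_4(4) ≥ 15.

Largest n = 14; hence R_4(4) > 14.


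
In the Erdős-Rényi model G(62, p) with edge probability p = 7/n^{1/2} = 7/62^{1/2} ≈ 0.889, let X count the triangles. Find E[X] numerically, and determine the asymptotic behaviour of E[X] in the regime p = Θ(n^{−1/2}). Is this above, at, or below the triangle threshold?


Number of potential triangles: C(62, 3) = 37820.
Each occurs with probability p³ ≈ (0.889)³ ≈ 7.02597e-01.
By linearity: E[X] = C(62, 3)·p³ ≈ 37820 · 7.02597e-01 ≈ 26572.237.
Since α = 1/2 < 1, p = c/n^{1/2} ≫ 1/n is above the triangle threshold p ~ 1/n. Asymptotically E[X] ~ (c³/6)·n^{3(1−α)} = (7³/6)·n^{1.5} → ∞; triangles are abundant w.h.p.

E[X] ≈ 26572.237; in regime p = Θ(1/n^{1/2}) E[X] diverges (above the triangle threshold p ~ 1/n).


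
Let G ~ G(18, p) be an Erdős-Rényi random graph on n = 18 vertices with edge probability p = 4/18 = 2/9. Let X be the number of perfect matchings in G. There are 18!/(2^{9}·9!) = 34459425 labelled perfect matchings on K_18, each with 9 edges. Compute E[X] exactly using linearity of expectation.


K_18 has 18!/(2^{9}·9!) = 34459425 labelled perfect matchings.
For each such perfect matching H, let X_H = 1 if all 9 edges of H are present in G. Then P[X_H = 1] = p^{9} = (2/9)^{9} = 512/387420489.
Summing the indicators: E[X] = Σ_H E[X_H] = 34459425 · p^{9} = 34459425 · 512/387420489 = 217817600/4782969.
Numerically: E[X] ≈ 45.5402.

E[X] = 34459425 · (2/9)^{9} = 217817600/4782969 ≈ 45.5402.


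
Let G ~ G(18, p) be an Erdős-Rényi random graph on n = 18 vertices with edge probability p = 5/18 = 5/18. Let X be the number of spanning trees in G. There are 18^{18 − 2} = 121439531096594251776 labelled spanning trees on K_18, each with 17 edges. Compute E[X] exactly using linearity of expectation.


K_18 has 18^{18 − 2} = 121439531096594251776 labelled spanning trees.
For each such spanning tree H, let X_H = 1 if all 17 edges of H are present in G. Then P[X_H = 1] = p^{17} = (5/18)^{17} = 762939453125/2185911559738696531968.
Summing the indicators: E[X] = Σ_H E[X_H] = 121439531096594251776 · p^{17} = 121439531096594251776 · 762939453125/2185911559738696531968 = 762939453125/18.
Numerically: E[X] ≈ 4.23855e+10.

E[X] = 121439531096594251776 · (5/18)^{17} = 762939453125/18 ≈ 4.23855e+10.


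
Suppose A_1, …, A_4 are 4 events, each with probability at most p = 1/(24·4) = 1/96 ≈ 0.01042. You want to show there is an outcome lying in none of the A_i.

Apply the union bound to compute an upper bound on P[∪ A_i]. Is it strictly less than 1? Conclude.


Union bound: P[∪_{i=1}^{4} A_i] ≤ Σ_i P[A_i] ≤ 4·p = 4·(1/96) = 1/24.
Numerically: 1/24 ≈ 0.04167.
Is 1/24 < 1? YES.
Since P[∪ A_i] ≤ 1/24 < 1, the complement has P[∩ A_i^c] ≥ 1 − 1/24 = 23/24 > 0, so some outcome avoids every A_i.

4·p = 1/24 ≈ 0.04167; existence CERTIFIED by the union bound.


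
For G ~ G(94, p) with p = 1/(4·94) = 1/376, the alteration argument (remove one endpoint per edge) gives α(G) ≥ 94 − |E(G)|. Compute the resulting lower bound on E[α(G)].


E[|E(G)|] = C(94, 2)·p = 4371 · (1/376) = 93/8.
E[α(G)] ≥ n − E[|E(G)|] = 94 − 93/8 = 659/8.
Numerically: ≈ 82.37500.
(This is only a lower bound; the true E[α(G)] may be larger.)

E[α(G)] ≥ 659/8 ≈ 82.37500.


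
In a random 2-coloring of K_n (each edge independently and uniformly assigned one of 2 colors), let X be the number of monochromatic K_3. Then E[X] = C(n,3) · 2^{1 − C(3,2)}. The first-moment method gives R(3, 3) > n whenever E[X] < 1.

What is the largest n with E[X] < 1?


We need C(n, 3) · 2^{1 − 3} < 1, i.e. C(n, 3) < 2^{3 − 1} = 4.
Check values of n near the boundary:
  n = 3: C(3, 3) = 1; 1 < 4? YES
  n = 4: C(4, 3) = 4; 4 < 4? NO
The largest n with C(n, 3) < 4 is n = 3 (where E[X] = 1/4 ≈ 0.250). Hence R(3, 3) > 3, i.e. R(3, 3) ≥ 4.

Largest n = 3; hence R(3, 3) > 3.


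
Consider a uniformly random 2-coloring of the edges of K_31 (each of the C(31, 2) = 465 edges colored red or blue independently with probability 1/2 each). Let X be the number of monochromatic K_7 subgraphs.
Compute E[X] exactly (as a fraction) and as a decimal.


Let X = Σ_S X_S over the C(31, 7) = 2629575 subsets S of size 7, where X_S = 1 if the K_7 on S is monochromatic.
For a fixed S, the K_7 on S has C(7, 2) = 21 edges. P[all 21 edges red] = (1/2)^21, and likewise for blue, so P[monochromatic] = 2·(1/2)^21 = 2^{1 − 21} = 1/1048576.
Summing: E[X] = C(31, 7) · 2^{1 − 21} = 2629575 · 1/1048576 = 2629575/1048576.
Numerically: E[X] ≈ 2.508.

E[X] = C(31,7)·2^(1−C(7,2)) = 2629575/1048576 ≈ 2.508.


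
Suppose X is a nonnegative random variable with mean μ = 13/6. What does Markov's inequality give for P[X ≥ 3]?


μ = E[X] = 13/6, a = 3.
Markov: P[X ≥ 3] ≤ μ/a = (13/6)/3 = 13/18.
Numerically: ≈ 0.722.
(Since a = 3 > μ = 2.167, the bound 13/18 is < 1 and informative.)

P[X ≥ 3] ≤ 13/18 ≈ 0.722.


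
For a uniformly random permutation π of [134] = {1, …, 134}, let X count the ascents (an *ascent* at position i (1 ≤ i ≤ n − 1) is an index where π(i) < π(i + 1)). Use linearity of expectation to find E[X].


Write X = Σ X_I over i = 1, …, 133, with X_I the indicator of one ascent.
There are 133 indicators.
For each fixed i, the pair (π(i), π(i+1)) is a uniformly random ordered pair of distinct values from {1, …, 134}; by symmetry P[π(i) < π(i+1)] = 1/2.
By linearity: E[X] = 133 · (1/2) = (134 − 1) · (1/2) = 133/2 ≈ 66.500000.

E[X] = 133/2 = 66.500000.


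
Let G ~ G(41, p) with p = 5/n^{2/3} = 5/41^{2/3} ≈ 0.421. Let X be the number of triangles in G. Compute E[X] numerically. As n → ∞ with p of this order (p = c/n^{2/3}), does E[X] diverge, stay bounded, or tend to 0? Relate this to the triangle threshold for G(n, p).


Number of potential triangles: C(41, 3) = 10660.
Each occurs with probability p³ ≈ (0.421)³ ≈ 7.43605e-02.
By linearity: E[X] = C(41, 3)·p³ ≈ 10660 · 7.43605e-02 ≈ 792.683.
Since α = 2/3 < 1, p = c/n^{2/3} ≫ 1/n is above the triangle threshold p ~ 1/n. Asymptotically E[X] ~ (c³/6)·n^{3(1−α)} = (5³/6)·n^{1} → ∞; triangles are abundant w.h.p.

E[X] ≈ 792.683; in regime p = Θ(1/n^{2/3}) E[X] diverges (above the triangle threshold p ~ 1/n).


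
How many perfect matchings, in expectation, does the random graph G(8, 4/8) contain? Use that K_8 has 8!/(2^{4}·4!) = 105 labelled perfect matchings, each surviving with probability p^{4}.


K_8 has 8!/(2^{4}·4!) = 105 labelled perfect matchings.
For each such perfect matching H, let X_H = 1 if all 4 edges of H are present in G. Then P[X_H = 1] = p^{4} = (1/2)^{4} = 1/16.
Summing the indicators: E[X] = Σ_H E[X_H] = 105 · p^{4} = 105 · 1/16 = 105/16.
Numerically: E[X] ≈ 6.562.

E[X] = 105 · (1/2)^{4} = 105/16 ≈ 6.562.


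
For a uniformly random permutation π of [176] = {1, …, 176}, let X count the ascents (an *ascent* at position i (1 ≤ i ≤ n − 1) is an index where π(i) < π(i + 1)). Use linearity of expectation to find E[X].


Write X = Σ X_I over i = 1, …, 175, with X_I the indicator of one ascent.
There are 175 indicators.
For each fixed i, the pair (π(i), π(i+1)) is a uniformly random ordered pair of distinct values from {1, …, 176}; by symmetry P[π(i) < π(i+1)] = 1/2.
By linearity: E[X] = 175 · (1/2) = (176 − 1) · (1/2) = 175/2 ≈ 87.500000.

E[X] = 175/2 = 87.500000.


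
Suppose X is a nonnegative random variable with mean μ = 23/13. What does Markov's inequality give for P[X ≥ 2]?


μ = E[X] = 23/13, a = 2.
Markov: P[X ≥ 2] ≤ μ/a = (23/13)/2 = 23/26.
Numerically: ≈ 0.884615.
(Since a = 2 > μ = 1.769231, the bound 23/26 is < 1 and informative.)

P[X ≥ 2] ≤ 23/26 ≈ 0.884615.


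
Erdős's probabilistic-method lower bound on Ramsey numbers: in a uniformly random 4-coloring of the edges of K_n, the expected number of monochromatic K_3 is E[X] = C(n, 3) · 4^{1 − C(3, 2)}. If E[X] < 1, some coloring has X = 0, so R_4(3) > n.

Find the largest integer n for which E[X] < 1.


We need C(n, 3) · 4^{1 − 3} < 1, i.e. C(n, 3) < 4^{3 − 1} = 16.
Check values of n near the boundary:
  n = 3: C(3, 3) = 1; 1 < 16? YES
  n = 4: C(4, 3) = 4; 4 < 16? YES
  n = 5: C(5, 3) = 10; 10 < 16? YES
  n = 6: C(6, 3) = 20; 20 < 16? NO
The largest n with C(n, 3) < 16 is n = 5 (where E[X] = 5/8 ≈ 0.6250). Hence R_4(3) > 5, i.e. R_4(3) ≥ 6.

Largest n = 5; hence R_4(3) > 5.


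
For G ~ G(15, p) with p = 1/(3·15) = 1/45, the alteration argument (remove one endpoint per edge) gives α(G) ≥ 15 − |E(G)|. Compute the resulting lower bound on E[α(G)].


E[|E(G)|] = C(15, 2)·p = 105 · (1/45) = 7/3.
E[α(G)] ≥ n − E[|E(G)|] = 15 − 7/3 = 38/3.
Numerically: ≈ 12.66667.
(This is only a lower bound; the true E[α(G)] may be larger.)

E[α(G)] ≥ 38/3 ≈ 12.66667.


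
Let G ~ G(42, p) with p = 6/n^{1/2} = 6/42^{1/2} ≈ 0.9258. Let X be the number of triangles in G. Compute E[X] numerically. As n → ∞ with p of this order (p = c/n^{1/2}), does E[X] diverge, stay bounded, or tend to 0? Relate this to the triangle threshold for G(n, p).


Number of potential triangles: C(42, 3) = 11480.
Each occurs with probability p³ ≈ (0.9258)³ ≈ 7.935601e-01.
By linearity: E[X] = C(42, 3)·p³ ≈ 11480 · 7.935601e-01 ≈ 9110.0698.
Since α = 1/2 < 1, p = c/n^{1/2} ≫ 1/n is above the triangle threshold p ~ 1/n. Asymptotically E[X] ~ (c³/6)·n^{3(1−α)} = (6³/6)·n^{1.5} → ∞; triangles are abundant w.h.p.

E[X] ≈ 9110.0698; in regime p = Θ(1/n^{1/2}) E[X] diverges (above the triangle threshold p ~ 1/n).


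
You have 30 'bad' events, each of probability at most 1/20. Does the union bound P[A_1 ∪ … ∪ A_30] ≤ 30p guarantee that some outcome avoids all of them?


Union bound: P[∪_{i=1}^{30} A_i] ≤ Σ_i P[A_i] ≤ 30·p = 30·(1/20) = 3/2.
Numerically: 3/2 ≈ 1.50000.
Is 3/2 < 1? NO.
Since the bound 3/2 is ≥ 1, the union bound is uninformative here; it does NOT by itself certify existence.

30·p = 3/2 ≈ 1.50000; existence NOT certified by the union bound.


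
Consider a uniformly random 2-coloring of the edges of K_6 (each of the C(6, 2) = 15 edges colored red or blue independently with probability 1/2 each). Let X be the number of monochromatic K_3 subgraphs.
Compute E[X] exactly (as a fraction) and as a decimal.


Let X = Σ_S X_S over the C(6, 3) = 20 subsets S of size 3, where X_S = 1 if the K_3 on S is monochromatic.
For a fixed S, the K_3 on S has C(3, 2) = 3 edges. P[all 3 edges red] = (1/2)^3, and likewise for blue, so P[monochromatic] = 2·(1/2)^3 = 2^{1 − 3} = 1/4.
Summing: E[X] = C(6, 3) · 2^{1 − 3} = 20 · 1/4 = 5.
Numerically: E[X] ≈ 5.000.

E[X] = C(6,3)·2^(1−C(3,2)) = 5 ≈ 5.000.


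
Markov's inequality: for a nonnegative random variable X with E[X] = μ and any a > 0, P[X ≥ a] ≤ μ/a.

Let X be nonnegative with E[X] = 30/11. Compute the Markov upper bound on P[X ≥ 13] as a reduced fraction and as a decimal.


μ = E[X] = 30/11, a = 13.
Markov: P[X ≥ 13] ≤ μ/a = (30/11)/13 = 30/143.
Numerically: ≈ 0.210.
(Since a = 13 > μ = 2.727, the bound 30/143 is < 1 and informative.)

P[X ≥ 13] ≤ 30/143 ≈ 0.210.


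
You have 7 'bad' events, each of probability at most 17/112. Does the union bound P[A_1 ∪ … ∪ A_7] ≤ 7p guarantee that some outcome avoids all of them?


Union bound: P[∪_{i=1}^{7} A_i] ≤ Σ_i P[A_i] ≤ 7·p = 7·(17/112) = 17/16.
Numerically: 17/16 ≈ 1.062500.
Is 17/16 < 1? NO.
Since the bound 17/16 is ≥ 1, the union bound is uninformative here; it does NOT by itself certify existence.

7·p = 17/16 ≈ 1.062500; existence NOT certified by the union bound.


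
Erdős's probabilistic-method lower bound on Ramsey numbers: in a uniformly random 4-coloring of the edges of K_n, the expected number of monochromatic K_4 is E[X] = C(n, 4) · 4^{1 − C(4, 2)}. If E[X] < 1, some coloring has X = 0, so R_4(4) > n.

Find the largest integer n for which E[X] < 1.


We need C(n, 4) · 4^{1 − 6} < 1, i.e. C(n, 4) < 4^{6 − 1} = 1024.
Check values of n near the boundary:
  n = 8: C(8, 4) = 70; 70 < 1024? YES
  n = 9: C(9, 4) = 126; 126 < 1024? YES
  n = 10: C(10, 4) = 210; 210 < 1024? YES
  n = 11: C(11, 4) = 330; 330 < 1024? YES
  n = 12: C(12, 4) = 495; 495 < 1024? YES
  n = 13: C(13, 4) = 715; 715 < 1024? YES
  n = 14: C(14, 4) = 1001; 1001 < 1024? YES
  n = 15: C(15, 4) = 1365; 1365 < 1024? NO
The largest n with C(n, 4) < 1024 is n = 14 (where E[X] = 1001/1024 ≈ 0.9775391). Hence R_4(4) > 14, i.e. R_4(4) ≥ 15.

Largest n = 14; hence R_4(4) > 14.


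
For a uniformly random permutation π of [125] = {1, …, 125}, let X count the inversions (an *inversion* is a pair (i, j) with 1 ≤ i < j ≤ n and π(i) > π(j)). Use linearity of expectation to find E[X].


Write X = Σ X_I over the C(125, 2) = 7750 pairs i < j, with X_I the indicator of one inversion.
There are 7750 indicators.
For each fixed pair i < j, the values π(i) and π(j) are two distinct elements of {1, …, 125} in uniformly random order; by symmetry P[π(i) > π(j)] = 1/2.
By linearity: E[X] = 7750 · (1/2) = C(125, 2) · (1/2) = 7750/2 = 3875 ≈ 3875.0000.

E[X] = 3875 = 3875.0000.


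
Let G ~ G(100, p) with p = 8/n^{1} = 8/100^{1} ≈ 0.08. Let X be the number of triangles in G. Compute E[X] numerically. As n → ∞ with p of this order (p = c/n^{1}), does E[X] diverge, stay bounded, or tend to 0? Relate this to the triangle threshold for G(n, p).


Number of potential triangles: C(100, 3) = 161700.
Each occurs with probability p³ ≈ (0.08)³ ≈ 5.12000000e-04.
By linearity: E[X] = C(100, 3)·p³ ≈ 161700 · 5.12000000e-04 ≈ 82.790400.
Here α = 1, so p = 8/n is exactly at the triangle threshold p ~ 1/n. Asymptotically E[X] → c³/6 = 8³/6 = 256/3 ≈ 85.333333, a bounded constant. In this regime the triangle count is asymptotically Poisson(c³/6).

E[X] ≈ 82.790400; in regime p = Θ(1/n^{1}) E[X] stays bounded (at the triangle threshold p ~ 1/n).


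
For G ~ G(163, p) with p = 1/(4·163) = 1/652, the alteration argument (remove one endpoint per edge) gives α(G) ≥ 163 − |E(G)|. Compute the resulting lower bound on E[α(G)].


E[|E(G)|] = C(163, 2)·p = 13203 · (1/652) = 81/4.
E[α(G)] ≥ n − E[|E(G)|] = 163 − 81/4 = 571/4.
Numerically: ≈ 142.750.
(This is only a lower bound; the true E[α(G)] may be larger.)

E[α(G)] ≥ 571/4 ≈ 142.750.


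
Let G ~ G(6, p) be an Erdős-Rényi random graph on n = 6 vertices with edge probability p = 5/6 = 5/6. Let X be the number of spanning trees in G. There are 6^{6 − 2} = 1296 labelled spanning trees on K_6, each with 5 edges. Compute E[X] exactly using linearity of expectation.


K_6 has 6^{6 − 2} = 1296 labelled spanning trees.
For each such spanning tree H, let X_H = 1 if all 5 edges of H are present in G. Then P[X_H = 1] = p^{5} = (5/6)^{5} = 3125/7776.
By linearity: E[X] = Σ_H E[X_H] = 1296 · p^{5} = 1296 · 3125/7776 = 3125/6.
Numerically: E[X] ≈ 521.

E[X] = 1296 · (5/6)^{5} = 3125/6 ≈ 521.


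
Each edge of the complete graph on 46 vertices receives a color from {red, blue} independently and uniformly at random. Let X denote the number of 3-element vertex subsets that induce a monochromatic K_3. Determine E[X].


Let X = Σ_S X_S over the C(46, 3) = 15180 subsets S of size 3, where X_S = 1 if the K_3 on S is monochromatic.
For a fixed S, the K_3 on S has C(3, 2) = 3 edges. P[all 3 edges red] = (1/2)^3, and likewise for blue, so P[monochromatic] = 2·(1/2)^3 = 2^{1 − 3} = 1/4.
By linearity of expectation: E[X] = C(46, 3) · 2^{1 − 3} = 15180 · 1/4 = 3795.
Numerically: E[X] ≈ 3795.0000.

E[X] = C(46,3)·2^(1−C(3,2)) = 3795 ≈ 3795.0000.


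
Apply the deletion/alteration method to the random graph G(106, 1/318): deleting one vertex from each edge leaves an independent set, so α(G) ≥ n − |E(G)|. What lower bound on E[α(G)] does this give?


E[|E(G)|] = C(106, 2)·p = 5565 · (1/318) = 35/2.
E[α(G)] ≥ n − E[|E(G)|] = 106 − 35/2 = 177/2.
Numerically: ≈ 88.500000.
(This is only a lower bound; the true E[α(G)] may be larger.)

E[α(G)] ≥ 177/2 ≈ 88.500000.


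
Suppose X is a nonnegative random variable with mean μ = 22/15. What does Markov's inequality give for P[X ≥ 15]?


μ = E[X] = 22/15, a = 15.
Markov: P[X ≥ 15] ≤ μ/a = (22/15)/15 = 22/225.
Numerically: ≈ 0.097778.
(Since a = 15 > μ = 1.466667, the bound 22/225 is < 1 and informative.)

P[X ≥ 15] ≤ 22/225 ≈ 0.097778.


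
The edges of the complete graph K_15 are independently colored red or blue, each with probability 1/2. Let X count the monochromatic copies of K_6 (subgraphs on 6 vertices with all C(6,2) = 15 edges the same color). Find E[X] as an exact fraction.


Let X = Σ_S X_S over the C(15, 6) = 5005 subsets S of size 6, where X_S = 1 if the K_6 on S is monochromatic.
For a fixed S, the K_6 on S has C(6, 2) = 15 edges. P[all 15 edges red] = (1/2)^15, and likewise for blue, so P[monochromatic] = 2·(1/2)^15 = 2^{1 − 15} = 1/16384.
By linearity of expectation: E[X] = C(15, 6) · 2^{1 − 15} = 5005 · 1/16384 = 5005/16384.
Numerically: E[X] ≈ 0.305.

E[X] = C(15,6)·2^(1−C(6,2)) = 5005/16384 ≈ 0.305.


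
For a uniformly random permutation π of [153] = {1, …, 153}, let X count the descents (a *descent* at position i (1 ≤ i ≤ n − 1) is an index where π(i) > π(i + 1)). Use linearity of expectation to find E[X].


Write X = Σ X_I over i = 1, …, 152, with X_I the indicator of one descent.
There are 152 indicators.
For each fixed i, the pair (π(i), π(i+1)) is a uniformly random ordered pair of distinct values from {1, …, 153}; by symmetry P[π(i) > π(i+1)] = 1/2.
By linearity: E[X] = 152 · (1/2) = (153 − 1) · (1/2) = 76 ≈ 76.00000.

E[X] = 76 = 76.00000.


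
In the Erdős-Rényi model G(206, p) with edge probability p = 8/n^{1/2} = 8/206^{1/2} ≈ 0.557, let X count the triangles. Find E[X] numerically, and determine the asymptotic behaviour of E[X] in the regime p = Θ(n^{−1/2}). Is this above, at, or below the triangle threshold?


Number of potential triangles: C(206, 3) = 1435820.
Each occurs with probability p³ ≈ (0.557)³ ≈ 1.73169e-01.
By linearity: E[X] = C(206, 3)·p³ ≈ 1435820 · 1.73169e-01 ≈ 248638.930.
Since α = 1/2 < 1, p = c/n^{1/2} ≫ 1/n is above the triangle threshold p ~ 1/n. Asymptotically E[X] ~ (c³/6)·n^{3(1−α)} = (8³/6)·n^{1.5} → ∞; triangles are abundant w.h.p.

E[X] ≈ 248638.930; in regime p = Θ(1/n^{1/2}) E[X] diverges (above the triangle threshold p ~ 1/n).


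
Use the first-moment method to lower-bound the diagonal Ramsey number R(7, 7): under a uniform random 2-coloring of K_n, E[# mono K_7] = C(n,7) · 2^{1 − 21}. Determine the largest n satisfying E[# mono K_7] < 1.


We need C(n, 7) · 2^{1 − 21} < 1, i.e. C(n, 7) < 2^{21 − 1} = 1048576.
Check values of n near the boundary:
  n = 25: C(25, 7) = 480700; 480700 < 1048576? YES
  n = 26: C(26, 7) = 657800; 657800 < 1048576? YES
  n = 27: C(27, 7) = 888030; 888030 < 1048576? YES
  n = 28: C(28, 7) = 1184040; 1184040 < 1048576? NO
  n = 29: C(29, 7) = 1560780; 1560780 < 1048576? NO
The largest n with C(n, 7) < 1048576 is n = 27 (where E[X] = 444015/524288 ≈ 0.847). Hence R(7, 7) > 27, i.e. R(7, 7) ≥ 28.

Largest n = 27; hence R(7, 7) > 27.


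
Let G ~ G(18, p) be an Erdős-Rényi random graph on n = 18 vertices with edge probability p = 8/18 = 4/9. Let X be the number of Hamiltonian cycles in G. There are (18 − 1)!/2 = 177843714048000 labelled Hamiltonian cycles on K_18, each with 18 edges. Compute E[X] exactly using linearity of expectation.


K_18 has (18 − 1)!/2 = 177843714048000 labelled Hamiltonian cycles.
For each such Hamiltonian cycle H, let X_H = 1 if all 18 edges of H are present in G. Then P[X_H = 1] = p^{18} = (4/9)^{18} = 68719476736/150094635296999121.
Summing the indicators: E[X] = Σ_H E[X_H] = 177843714048000 · p^{18} = 177843714048000 · 68719476736/150094635296999121 = 16764508875398316032000/205891132094649.
Numerically: E[X] ≈ 8.142e+07.

E[X] = 177843714048000 · (4/9)^{18} = 16764508875398316032000/205891132094649 ≈ 8.142e+07.


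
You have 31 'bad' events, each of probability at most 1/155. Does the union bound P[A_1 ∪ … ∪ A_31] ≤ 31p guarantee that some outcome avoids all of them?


Union bound: P[∪_{i=1}^{31} A_i] ≤ Σ_i P[A_i] ≤ 31·p = 31·(1/155) = 1/5.
Numerically: 1/5 ≈ 0.2000000.
Is 1/5 < 1? YES.
Since P[∪ A_i] ≤ 1/5 < 1, the complement has P[∩ A_i^c] ≥ 1 − 1/5 = 4/5 > 0, so some outcome avoids every A_i.

31·p = 1/5 ≈ 0.2000000; existence CERTIFIED by the union bound.


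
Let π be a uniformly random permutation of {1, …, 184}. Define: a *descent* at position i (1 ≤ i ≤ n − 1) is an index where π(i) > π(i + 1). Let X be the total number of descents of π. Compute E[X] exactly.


Write X = Σ X_I over i = 1, …, 183, with X_I the indicator of one descent.
There are 183 indicators.
For each fixed i, the pair (π(i), π(i+1)) is a uniformly random ordered pair of distinct values from {1, …, 184}; by symmetry P[π(i) > π(i+1)] = 1/2.
By linearity: E[X] = 183 · (1/2) = (184 − 1) · (1/2) = 183/2 ≈ 91.5000.

E[X] = 183/2 = 91.5000.


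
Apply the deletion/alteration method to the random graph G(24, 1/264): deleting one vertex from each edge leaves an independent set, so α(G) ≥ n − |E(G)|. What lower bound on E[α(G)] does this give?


E[|E(G)|] = C(24, 2)·p = 276 · (1/264) = 23/22.
E[α(G)] ≥ n − E[|E(G)|] = 24 − 23/22 = 505/22.
Numerically: ≈ 22.95455.
(This is only a lower bound; the true E[α(G)] may be larger.)

E[α(G)] ≥ 505/22 ≈ 22.95455.


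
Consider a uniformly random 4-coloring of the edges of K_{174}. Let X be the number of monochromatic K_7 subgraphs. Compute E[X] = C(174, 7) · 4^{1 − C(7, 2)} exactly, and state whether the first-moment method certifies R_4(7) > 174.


E[X] = C(174, 7) · 4^{1 − 21} = 847879782984 · 4^{−20} = 847879782984/1099511627776.
As a reduced fraction: E[X] = 105984972873/137438953472 ≈ 0.771.
Is E[X] < 1? YES.
Since E[X] < 1, there exists a 4-coloring of K_{174} with no monochromatic K_7; hence R_4(7) > 174.

E[X] = 105984972873/137438953472 ≈ 0.771; E[X] < 1, so R_4(7) > 174.


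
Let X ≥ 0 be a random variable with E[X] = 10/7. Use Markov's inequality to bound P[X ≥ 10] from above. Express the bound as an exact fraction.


μ = E[X] = 10/7, a = 10.
Markov: P[X ≥ 10] ≤ μ/a = (10/7)/10 = 1/7.
Numerically: ≈ 0.14286.
(Since a = 10 > μ = 1.42857, the bound 1/7 is < 1 and informative.)

P[X ≥ 10] ≤ 1/7 ≈ 0.14286.


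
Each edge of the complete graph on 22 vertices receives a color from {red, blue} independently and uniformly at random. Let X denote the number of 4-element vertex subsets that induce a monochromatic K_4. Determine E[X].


Let X = Σ_S X_S over the C(22, 4) = 7315 subsets S of size 4, where X_S = 1 if the K_4 on S is monochromatic.
For a fixed S, the K_4 on S has C(4, 2) = 6 edges. P[all 6 edges red] = (1/2)^6, and likewise for blue, so P[monochromatic] = 2·(1/2)^6 = 2^{1 − 6} = 1/32.
Summing: E[X] = C(22, 4) · 2^{1 − 6} = 7315 · 1/32 = 7315/32.
Numerically: E[X] ≈ 228.593750.

E[X] = C(22,4)·2^(1−C(4,2)) = 7315/32 ≈ 228.593750.


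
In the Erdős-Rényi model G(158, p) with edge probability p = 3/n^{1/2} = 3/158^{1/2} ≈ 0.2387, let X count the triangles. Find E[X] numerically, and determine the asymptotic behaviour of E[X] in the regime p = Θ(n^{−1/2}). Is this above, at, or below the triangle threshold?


Number of potential triangles: C(158, 3) = 644956.
Each occurs with probability p³ ≈ (0.2387)³ ≈ 1.359497e-02.
By linearity: E[X] = C(158, 3)·p³ ≈ 644956 · 1.359497e-02 ≈ 8768.1551.
Since α = 1/2 < 1, p = c/n^{1/2} ≫ 1/n is above the triangle threshold p ~ 1/n. Asymptotically E[X] ~ (c³/6)·n^{3(1−α)} = (3³/6)·n^{1.5} → ∞; triangles are abundant w.h.p.

E[X] ≈ 8768.1551; in regime p = Θ(1/n^{1/2}) E[X] diverges (above the triangle threshold p ~ 1/n).


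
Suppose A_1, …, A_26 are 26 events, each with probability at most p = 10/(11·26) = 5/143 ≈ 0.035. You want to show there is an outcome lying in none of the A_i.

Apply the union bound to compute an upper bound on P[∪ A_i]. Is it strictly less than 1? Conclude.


Union bound: P[∪_{i=1}^{26} A_i] ≤ Σ_i P[A_i] ≤ 26·p = 26·(5/143) = 10/11.
Numerically: 10/11 ≈ 0.909.
Is 10/11 < 1? YES.
Since P[∪ A_i] ≤ 10/11 < 1, the complement has P[∩ A_i^c] ≥ 1 − 10/11 = 1/11 > 0, so some outcome avoids every A_i.

26·p = 10/11 ≈ 0.909; existence CERTIFIED by the union bound.


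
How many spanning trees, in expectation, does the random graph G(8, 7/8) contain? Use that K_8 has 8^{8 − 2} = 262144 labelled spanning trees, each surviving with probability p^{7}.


K_8 has 8^{8 − 2} = 262144 labelled spanning trees.
For each such spanning tree H, let X_H = 1 if all 7 edges of H are present in G. Then P[X_H = 1] = p^{7} = (7/8)^{7} = 823543/2097152.
By linearity of expectation: E[X] = Σ_H E[X_H] = 262144 · p^{7} = 262144 · 823543/2097152 = 823543/8.
Numerically: E[X] ≈ 1.029e+05.

E[X] = 262144 · (7/8)^{7} = 823543/8 ≈ 1.029e+05.


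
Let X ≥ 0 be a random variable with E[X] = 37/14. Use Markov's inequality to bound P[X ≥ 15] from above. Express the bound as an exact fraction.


μ = E[X] = 37/14, a = 15.
Markov: P[X ≥ 15] ≤ μ/a = (37/14)/15 = 37/210.
Numerically: ≈ 0.176190.
(Since a = 15 > μ = 2.642857, the bound 37/210 is < 1 and informative.)

P[X ≥ 15] ≤ 37/210 ≈ 0.176190.


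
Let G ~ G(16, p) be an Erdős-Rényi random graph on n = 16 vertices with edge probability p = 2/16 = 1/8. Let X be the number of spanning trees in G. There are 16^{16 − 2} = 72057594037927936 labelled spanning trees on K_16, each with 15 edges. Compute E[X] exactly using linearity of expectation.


K_16 has 16^{16 − 2} = 72057594037927936 labelled spanning trees.
For each such spanning tree H, let X_H = 1 if all 15 edges of H are present in G. Then P[X_H = 1] = p^{15} = (1/8)^{15} = 1/35184372088832.
By linearity of expectation: E[X] = Σ_H E[X_H] = 72057594037927936 · p^{15} = 72057594037927936 · 1/35184372088832 = 2048.
Numerically: E[X] ≈ 2048.

E[X] = 72057594037927936 · (1/8)^{15} = 2048 ≈ 2048.


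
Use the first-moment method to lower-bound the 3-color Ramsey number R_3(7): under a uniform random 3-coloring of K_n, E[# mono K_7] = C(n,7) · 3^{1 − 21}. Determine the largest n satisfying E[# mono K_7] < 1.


We need C(n, 7) · 3^{1 − 21} < 1, i.e. C(n, 7) < 3^{21 − 1} = 3486784401.
Check values of n near the boundary:
  n = 77: C(77, 7) = 2404808340; 2404808340 < 3486784401? YES
  n = 78: C(78, 7) = 2641902120; 2641902120 < 3486784401? YES
  n = 79: C(79, 7) = 2898753715; 2898753715 < 3486784401? YES
  n = 80: C(80, 7) = 3176716400; 3176716400 < 3486784401? YES
  n = 81: C(81, 7) = 3477216600; 3477216600 < 3486784401? YES
  n = 82: C(82, 7) = 3801756816; 3801756816 < 3486784401? NO
  n = 83: C(83, 7) = 4151918628; 4151918628 < 3486784401? NO
The largest n with C(n, 7) < 3486784401 is n = 81 (where E[X] = 42928600/43046721 ≈ 0.997). Hence R_3(7) > 81, i.e. R_3(7) ≥ 82.

Largest n = 81; hence R_3(7) > 81.


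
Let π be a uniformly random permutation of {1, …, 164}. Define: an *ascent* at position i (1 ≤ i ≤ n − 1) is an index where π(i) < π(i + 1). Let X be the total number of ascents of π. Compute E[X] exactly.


Write X = Σ X_I over i = 1, …, 163, with X_I the indicator of one ascent.
There are 163 indicators.
For each fixed i, the pair (π(i), π(i+1)) is a uniformly random ordered pair of distinct values from {1, …, 164}; by symmetry P[π(i) < π(i+1)] = 1/2.
By linearity: E[X] = 163 · (1/2) = (164 − 1) · (1/2) = 163/2 ≈ 81.5000.

E[X] = 163/2 = 81.5000.


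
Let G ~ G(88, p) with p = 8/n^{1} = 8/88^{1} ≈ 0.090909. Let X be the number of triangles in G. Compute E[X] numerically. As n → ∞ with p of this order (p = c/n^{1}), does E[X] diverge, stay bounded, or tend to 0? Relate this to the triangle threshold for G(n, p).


Number of potential triangles: C(88, 3) = 109736.
Each occurs with probability p³ ≈ (0.090909)³ ≈ 7.5131480e-04.
By linearity: E[X] = C(88, 3)·p³ ≈ 109736 · 7.5131480e-04 ≈ 82.44628.
Here α = 1, so p = 8/n is exactly at the triangle threshold p ~ 1/n. Asymptotically E[X] → c³/6 = 8³/6 = 256/3 ≈ 85.33333, a bounded constant. In this regime the triangle count is asymptotically Poisson(c³/6).

E[X] ≈ 82.44628; in regime p = Θ(1/n^{1}) E[X] stays bounded (at the triangle threshold p ~ 1/n).


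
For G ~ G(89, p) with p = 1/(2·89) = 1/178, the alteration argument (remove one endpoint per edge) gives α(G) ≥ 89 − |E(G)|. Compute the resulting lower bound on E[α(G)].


E[|E(G)|] = C(89, 2)·p = 3916 · (1/178) = 22.
E[α(G)] ≥ n − E[|E(G)|] = 89 − 22 = 67.
Numerically: ≈ 67.000.
(This is only a lower bound; the true E[α(G)] may be larger.)

E[α(G)] ≥ 67 ≈ 67.000.


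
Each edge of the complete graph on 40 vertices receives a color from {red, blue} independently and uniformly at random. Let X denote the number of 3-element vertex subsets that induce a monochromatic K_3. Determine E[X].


Let X = Σ_S X_S over the C(40, 3) = 9880 subsets S of size 3, where X_S = 1 if the K_3 on S is monochromatic.
For a fixed S, the K_3 on S has C(3, 2) = 3 edges. P[all 3 edges red] = (1/2)^3, and likewise for blue, so P[monochromatic] = 2·(1/2)^3 = 2^{1 − 3} = 1/4.
By linearity: E[X] = C(40, 3) · 2^{1 − 3} = 9880 · 1/4 = 2470.
Numerically: E[X] ≈ 2470.000000.

E[X] = C(40,3)·2^(1−C(3,2)) = 2470 ≈ 2470.000000.


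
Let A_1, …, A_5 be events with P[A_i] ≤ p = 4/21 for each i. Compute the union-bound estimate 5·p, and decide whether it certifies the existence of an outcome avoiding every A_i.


Union bound: P[∪_{i=1}^{5} A_i] ≤ Σ_i P[A_i] ≤ 5·p = 5·(4/21) = 20/21.
Numerically: 20/21 ≈ 0.9524.
Is 20/21 < 1? YES.
Since P[∪ A_i] ≤ 20/21 < 1, the complement has P[∩ A_i^c] ≥ 1 − 20/21 = 1/21 > 0, so some outcome avoids every A_i.

5·p = 20/21 ≈ 0.9524; existence CERTIFIED by the union bound.


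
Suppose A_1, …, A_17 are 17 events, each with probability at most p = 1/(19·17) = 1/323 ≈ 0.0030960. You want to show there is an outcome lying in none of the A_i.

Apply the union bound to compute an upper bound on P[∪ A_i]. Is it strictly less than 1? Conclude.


Union bound: P[∪_{i=1}^{17} A_i] ≤ Σ_i P[A_i] ≤ 17·p = 17·(1/323) = 1/19.
Numerically: 1/19 ≈ 0.0526316.
Is 1/19 < 1? YES.
Since P[∪ A_i] ≤ 1/19 < 1, the complement has P[∩ A_i^c] ≥ 1 − 1/19 = 18/19 > 0, so some outcome avoids every A_i.

17·p = 1/19 ≈ 0.0526316; existence CERTIFIED by the union bound.


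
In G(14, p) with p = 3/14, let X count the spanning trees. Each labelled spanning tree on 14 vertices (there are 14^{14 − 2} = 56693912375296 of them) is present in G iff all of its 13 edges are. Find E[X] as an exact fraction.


K_14 has 14^{14 − 2} = 56693912375296 labelled spanning trees.
For each such spanning tree H, let X_H = 1 if all 13 edges of H are present in G. Then P[X_H = 1] = p^{13} = (3/14)^{13} = 1594323/793714773254144.
By linearity: E[X] = Σ_H E[X_H] = 56693912375296 · p^{13} = 56693912375296 · 1594323/793714773254144 = 1594323/14.
Numerically: E[X] ≈ 1.1388e+05.

E[X] = 56693912375296 · (3/14)^{13} = 1594323/14 ≈ 1.1388e+05.


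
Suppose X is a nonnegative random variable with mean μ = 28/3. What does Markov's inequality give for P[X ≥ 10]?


μ = E[X] = 28/3, a = 10.
Markov: P[X ≥ 10] ≤ μ/a = (28/3)/10 = 14/15.
Numerically: ≈ 0.933333.
(Since a = 10 > μ = 9.333333, the bound 14/15 is < 1 and informative.)

P[X ≥ 10] ≤ 14/15 ≈ 0.933333.


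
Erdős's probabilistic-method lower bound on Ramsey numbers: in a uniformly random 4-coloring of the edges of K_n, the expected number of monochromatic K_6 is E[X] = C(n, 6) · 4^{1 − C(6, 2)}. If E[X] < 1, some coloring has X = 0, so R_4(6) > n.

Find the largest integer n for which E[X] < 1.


We need C(n, 6) · 4^{1 − 15} < 1, i.e. C(n, 6) < 4^{15 − 1} = 268435456.
Check values of n near the boundary:
  n = 76: C(76, 6) = 218618940; 218618940 < 268435456? YES
  n = 77: C(77, 6) = 237093780; 237093780 < 268435456? YES
  n = 78: C(78, 6) = 256851595; 256851595 < 268435456? YES
  n = 79: C(79, 6) = 277962685; 277962685 < 268435456? NO
  n = 80: C(80, 6) = 300500200; 300500200 < 268435456? NO
  n = 81: C(81, 6) = 324540216; 324540216 < 268435456? NO
The largest n with C(n, 6) < 268435456 is n = 78 (where E[X] = 256851595/268435456 ≈ 0.9568468). Hence R_4(6) > 78, i.e. R_4(6) ≥ 79.

Largest n = 78; hence R_4(6) > 78.


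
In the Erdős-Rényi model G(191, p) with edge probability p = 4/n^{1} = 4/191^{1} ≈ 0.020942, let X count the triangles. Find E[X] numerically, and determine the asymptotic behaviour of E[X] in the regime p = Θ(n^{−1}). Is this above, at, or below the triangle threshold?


Number of potential triangles: C(191, 3) = 1143135.
Each occurs with probability p³ ≈ (0.020942)³ ≈ 9.1850150e-06.
By linearity: E[X] = C(191, 3)·p³ ≈ 1143135 · 9.1850150e-06 ≈ 10.49971.
Here α = 1, so p = 4/n is exactly at the triangle threshold p ~ 1/n. Asymptotically E[X] → c³/6 = 4³/6 = 32/3 ≈ 10.66667, a bounded constant. In this regime the triangle count is asymptotically Poisson(c³/6).

E[X] ≈ 10.49971; in regime p = Θ(1/n^{1}) E[X] stays bounded (at the triangle threshold p ~ 1/n).


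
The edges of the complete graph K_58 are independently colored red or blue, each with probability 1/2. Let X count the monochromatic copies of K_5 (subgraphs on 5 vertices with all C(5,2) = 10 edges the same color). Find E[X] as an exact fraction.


Let X = Σ_S X_S over the C(58, 5) = 4582116 subsets S of size 5, where X_S = 1 if the K_5 on S is monochromatic.
For a fixed S, the K_5 on S has C(5, 2) = 10 edges. P[all 10 edges red] = (1/2)^10, and likewise for blue, so P[monochromatic] = 2·(1/2)^10 = 2^{1 − 10} = 1/512.
Summing: E[X] = C(58, 5) · 2^{1 − 10} = 4582116 · 1/512 = 1145529/128.
Numerically: E[X] ≈ 8949.445.

E[X] = C(58,5)·2^(1−C(5,2)) = 1145529/128 ≈ 8949.445.


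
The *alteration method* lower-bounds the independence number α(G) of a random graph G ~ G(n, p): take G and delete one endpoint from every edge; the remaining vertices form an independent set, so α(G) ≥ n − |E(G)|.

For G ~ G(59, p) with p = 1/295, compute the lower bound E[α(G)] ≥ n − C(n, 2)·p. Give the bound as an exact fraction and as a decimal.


E[|E(G)|] = C(59, 2)·p = 1711 · (1/295) = 29/5.
E[α(G)] ≥ n − E[|E(G)|] = 59 − 29/5 = 266/5.
Numerically: ≈ 53.20000.
(This is only a lower bound; the true E[α(G)] may be larger.)

E[α(G)] ≥ 266/5 ≈ 53.20000.


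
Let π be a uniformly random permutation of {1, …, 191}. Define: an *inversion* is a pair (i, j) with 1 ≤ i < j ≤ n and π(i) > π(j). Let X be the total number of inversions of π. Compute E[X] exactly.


Write X = Σ X_I over the C(191, 2) = 18145 pairs i < j, with X_I the indicator of one inversion.
There are 18145 indicators.
For each fixed pair i < j, the values π(i) and π(j) are two distinct elements of {1, …, 191} in uniformly random order; by symmetry P[π(i) > π(j)] = 1/2.
By linearity: E[X] = 18145 · (1/2) = C(191, 2) · (1/2) = 18145/2 = 18145/2 ≈ 9072.500000.

E[X] = 18145/2 = 9072.500000.


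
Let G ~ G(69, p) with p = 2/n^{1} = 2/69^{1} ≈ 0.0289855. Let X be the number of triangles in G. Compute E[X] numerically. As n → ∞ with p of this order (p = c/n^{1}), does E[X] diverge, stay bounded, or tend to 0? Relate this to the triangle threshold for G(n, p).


Number of potential triangles: C(69, 3) = 52394.
Each occurs with probability p³ ≈ (0.0289855)³ ≈ 2.43524531e-05.
By linearity: E[X] = C(69, 3)·p³ ≈ 52394 · 2.43524531e-05 ≈ 1.275922.
Here α = 1, so p = 2/n is exactly at the triangle threshold p ~ 1/n. Asymptotically E[X] → c³/6 = 2³/6 = 4/3 ≈ 1.333333, a bounded constant. In this regime the triangle count is asymptotically Poisson(c³/6).

E[X] ≈ 1.275922; in regime p = Θ(1/n^{1}) E[X] stays bounded (at the triangle threshold p ~ 1/n).


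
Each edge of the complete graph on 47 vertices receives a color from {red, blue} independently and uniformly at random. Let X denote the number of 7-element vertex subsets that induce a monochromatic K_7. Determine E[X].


Let X = Σ_S X_S over the C(47, 7) = 62891499 subsets S of size 7, where X_S = 1 if the K_7 on S is monochromatic.
For a fixed S, the K_7 on S has C(7, 2) = 21 edges. P[all 21 edges red] = (1/2)^21, and likewise for blue, so P[monochromatic] = 2·(1/2)^21 = 2^{1 − 21} = 1/1048576.
By linearity of expectation: E[X] = C(47, 7) · 2^{1 − 21} = 62891499 · 1/1048576 = 62891499/1048576.
Numerically: E[X] ≈ 59.9780.

E[X] = C(47,7)·2^(1−C(7,2)) = 62891499/1048576 ≈ 59.9780.
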